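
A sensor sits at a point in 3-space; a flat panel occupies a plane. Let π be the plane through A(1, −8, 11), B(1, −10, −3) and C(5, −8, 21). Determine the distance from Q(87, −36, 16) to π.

28/15

AB = (0, −2, −14) and AC = (4, 0, 10), so a normal is n = AB × AC = (−20, −56, 8).
Then n·(87, −36, 16) − 516 = −112.
|n| = √(400 + 3136 + 64) = 60, so the distance is |-112|/60 = 28/15.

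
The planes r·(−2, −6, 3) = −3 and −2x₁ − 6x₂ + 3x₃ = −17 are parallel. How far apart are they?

2

With common normal n = (−2, −6, 3) (|n| = 7), the distance is |(-3) − (-17)|/|n| = 14/7 = 2.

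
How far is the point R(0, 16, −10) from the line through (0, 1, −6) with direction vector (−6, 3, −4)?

6√5

Direction vector d = (−6, 3, −4).
AP = (0, 15, −4); AP·d = 61, |AP|² = 241, |d|² = 61.
distance² = |AP|² − (AP·d)²/|d|² = 241 − 3721/61 = 180, so the distance is 6√5.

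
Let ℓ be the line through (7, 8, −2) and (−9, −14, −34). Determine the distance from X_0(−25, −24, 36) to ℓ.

6√97

A direction vector is d = (−16, −22, −32).
AP = (−32, −32, 38); AP·d = 0, |AP|² = 3492, |d|² = 1764.
distance² = |AP|² − (AP·d)²/|d|² = 3492 − 0/1764 = 3492, so the distance is 6√97.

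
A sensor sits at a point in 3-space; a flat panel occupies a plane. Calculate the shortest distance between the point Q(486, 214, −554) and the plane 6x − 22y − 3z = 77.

9

n = (6, −22, −3); n·P − 77 = -207; |n| = 23; distance = 207/23 = 9.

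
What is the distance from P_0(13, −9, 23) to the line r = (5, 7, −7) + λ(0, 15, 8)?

Direction vector d = (0, 15, 8).
AP = (8, −16, 30), and AP × d = (−578, −64, 120).
|AP × d|² = 352580 and |d|² = 289, so the distance is √(352580/289) = √1220 = 2√305.

2√305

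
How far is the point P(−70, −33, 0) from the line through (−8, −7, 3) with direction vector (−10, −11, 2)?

√929

Direction vector d = (−10, −11, 2).
AP = (−62, −26, −3); AP·d = 900, |AP|² = 4529, |d|² = 225.
distance² = |AP|² − (AP·d)²/|d|² = 4529 − 810000/225 = 929, so the distance is √929.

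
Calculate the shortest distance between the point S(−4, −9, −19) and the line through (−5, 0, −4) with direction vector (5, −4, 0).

√266

Direction vector d = (5, −4, 0).
AP = (1, −9, −15); AP·d = 41, |AP|² = 307, |d|² = 41.
distance² = |AP|² − (AP·d)²/|d|² = 307 − 1681/41 = 266, so the distance is √266.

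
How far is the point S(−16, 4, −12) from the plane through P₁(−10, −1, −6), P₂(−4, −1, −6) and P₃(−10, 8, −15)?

P₁P₂ = (6, 0, 0) and P₁P₃ = (0, 9, −9), so a normal is n = P₁P₂ × P₁P₃ = (0, 54, 54).
Then n·(−16, 4, −12) − (−378) = −54.
|n| = √(0 + 2916 + 2916) = 54√2, so the distance is |-54|/(54√2) = 1/√2.

√2/2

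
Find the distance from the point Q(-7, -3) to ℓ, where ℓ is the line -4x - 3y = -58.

d = |(-4)·(-7) + (-3)·(-3) − (-58)| / √(16 + 9) = |95|/5 = 19.

19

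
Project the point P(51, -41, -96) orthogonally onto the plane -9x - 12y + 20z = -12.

The perpendicular from P has direction n = (-9, -12, 20): r = (51, -41, -96) + μ(-9, -12, 20).
Substitute into the plane: n·(P + μn) = -12 gives -1887 + 625μ = -12, so μ = 3.
Foot = (51, -41, -96) + 3·(-9, -12, 20) = (24, -77, -36).

(24, -77, -36)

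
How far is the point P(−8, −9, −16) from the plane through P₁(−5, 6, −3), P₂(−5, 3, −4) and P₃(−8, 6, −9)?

6/√46

P₁P₂ = (0, −3, −1) and P₁P₃ = (−3, 0, −6), so a normal is n = P₁P₂ × P₁P₃ = (18, 3, −9).
Then n·(−8, −9, −16) − (−45) = 18.
|n| = √(324 + 9 + 81) = 3√46, so the distance is |18|/(3√46) = 6/√46.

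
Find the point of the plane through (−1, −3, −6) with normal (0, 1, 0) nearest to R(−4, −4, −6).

The perpendicular from R has direction n = (0, 1, 0): r = (−4, −4, −6) + λ(0, 1, 0).
Substitute into the plane: n·(R + λn) = -3 gives -4 + 1λ = -3, so λ = 1.
Foot = (−4, −4, −6) + 1·(0, 1, 0) = (−4, −3, −6).

(-4, -3, -6)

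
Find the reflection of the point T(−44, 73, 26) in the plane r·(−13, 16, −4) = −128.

(60, -55, 58)

With n = (−13, 16, −4), the signed offset is (n·T − (-128))/|n|² = 1764/441 = 4.
T' = T − 2t·n = (−44, 73, 26) − 8·(−13, 16, −4) = (60, −55, 58).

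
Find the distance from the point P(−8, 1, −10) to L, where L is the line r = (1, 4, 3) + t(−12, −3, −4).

Direction vector d = (−12, −3, −4).
AP = (−9, −3, −13); AP·d = 169, |AP|² = 259, |d|² = 169.
distance² = |AP|² − (AP·d)²/|d|² = 259 − 28561/169 = 90, so the distance is 3√10.

3√10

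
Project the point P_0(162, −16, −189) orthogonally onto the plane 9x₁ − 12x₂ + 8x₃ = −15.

n = (9, −12, 8), |n|² = 289, and n·P_0 − (-15) = 153.
t = 153/289 = 9/17, so the foot is P_0 − t·n = (162, −16, −189) − (9/17)·(9, −12, 8) = (2673/17, −164/17, −3285/17).

(2673/17, -164/17, -3285/17)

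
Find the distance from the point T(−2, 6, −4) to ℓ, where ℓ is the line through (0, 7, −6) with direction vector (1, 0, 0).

Direction vector d = (1, 0, 0).
AP = (−2, −1, 2); AP·d = -2, |AP|² = 9, |d|² = 1.
distance² = |AP|² − (AP·d)²/|d|² = 9 − 4/1 = 5, so the distance is √5.

√5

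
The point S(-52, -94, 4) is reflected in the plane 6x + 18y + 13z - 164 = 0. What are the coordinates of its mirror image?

n = (6, 18, 13), |n|² = 529, n·S − 164 = -2116, so t = -2116/529 = -4.
Foot F = S − (-4)·n = (-28, -22, 56); the reflection is 2F − S = (-4, 50, 108).

(-4, 50, 108)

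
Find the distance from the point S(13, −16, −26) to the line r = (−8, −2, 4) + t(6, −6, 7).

√1537

Direction vector d = (6, −6, 7).
AP = (21, −14, −30); AP·d = 0, |AP|² = 1537, |d|² = 121.
distance² = |AP|² − (AP·d)²/|d|² = 1537 − 0/121 = 1537, so the distance is √1537.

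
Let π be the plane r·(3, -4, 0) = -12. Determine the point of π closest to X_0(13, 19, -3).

(16, 15, -3)

The perpendicular from X_0 has direction n = (3, -4, 0): r = (13, 19, -3) + μ(3, -4, 0).
Substitute into the plane: n·(X_0 + μn) = -12 gives -37 + 25μ = -12, so μ = 1.
Foot = (13, 19, -3) + 1·(3, -4, 0) = (16, 15, -3).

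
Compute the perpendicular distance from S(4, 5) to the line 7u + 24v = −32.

d = |7·4 + 24·5 − (-32)| / √(49 + 576) = |180|/25 = 36/5.

36/5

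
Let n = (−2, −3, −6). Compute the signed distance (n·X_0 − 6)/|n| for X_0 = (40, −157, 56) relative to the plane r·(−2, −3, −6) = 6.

7

n·X_0 − 6 = 49.
|n| = 7, so the signed distance is 49/7 = 7.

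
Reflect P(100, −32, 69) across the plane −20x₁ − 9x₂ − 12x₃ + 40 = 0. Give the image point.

n = (−20, −9, −12), |n|² = 625, n·P − (-40) = -2500, so t = -2500/625 = -4.
Foot F = P − (-4)·n = (20, −68, 21); the reflection is 2F − P = (−60, −104, −27).

(-60, -104, -27)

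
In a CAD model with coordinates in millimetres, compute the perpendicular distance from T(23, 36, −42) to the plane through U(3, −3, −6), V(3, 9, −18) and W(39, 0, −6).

16/17

UV = (0, 12, −12) and UW = (36, 3, 0), so a normal is n = UV × UW = (36, −432, −432).
d = |36·23 + (-432)·36 + (-432)·(-42) − 3996| / √(1296 + 186624 + 186624) = |-576| / 612 = 16/17.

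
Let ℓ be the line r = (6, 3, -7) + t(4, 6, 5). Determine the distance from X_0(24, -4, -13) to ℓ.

√409

Direction vector d = (4, 6, 5).
AP = (18, -7, -6), and AP × d = (1, -114, 136).
|AP × d|² = 31493 and |d|² = 77, so the distance is √(31493/77) = √409.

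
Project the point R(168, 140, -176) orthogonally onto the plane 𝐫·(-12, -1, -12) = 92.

n = (-12, -1, -12), |n|² = 289, and n·R − 92 = -136.
t = -136/289 = -8/17, so the foot is R − t·n = (168, 140, -176) − (-8/17)·(-12, -1, -12) = (2760/17, 2372/17, -3088/17).

(2760/17, 2372/17, -3088/17)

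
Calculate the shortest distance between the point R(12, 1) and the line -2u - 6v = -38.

The normal to the line is n = (-2, -6) with |n| = 2√10.
|n·R − (-38)| = |-30 − (-38)| = 8, so the distance is 8/(2√10) = 4/√10.

4/√10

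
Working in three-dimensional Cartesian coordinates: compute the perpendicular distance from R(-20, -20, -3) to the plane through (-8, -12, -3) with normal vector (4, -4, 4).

4/√3

The plane has equation n·(r − (-8, -12, -3)) = 0, i.e. n·r = 4.
Then n·(-20, -20, -3) - 4 = -16.
|n| = √(16 + 16 + 16) = 4√3, so the distance is |-16|/(4√3) = 4√3/3.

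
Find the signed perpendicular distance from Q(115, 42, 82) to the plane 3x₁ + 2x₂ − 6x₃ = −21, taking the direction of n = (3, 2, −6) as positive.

n·Q − (-21) = -42.
|n| = 7, so the signed distance is -42/7 = -6.

-6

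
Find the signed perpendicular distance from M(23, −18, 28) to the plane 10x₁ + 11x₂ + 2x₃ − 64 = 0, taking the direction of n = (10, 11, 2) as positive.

n·M − 64 = 24.
|n| = 15, so the signed distance is 24/15 = 8/5.

8/5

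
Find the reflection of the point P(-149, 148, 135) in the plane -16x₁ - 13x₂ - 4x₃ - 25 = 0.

(-3289/21, 2978/21, 2795/21)

With n = (-16, -13, -4), the signed offset is (n·P − 25)/|n|² = -105/441 = -5/21.
P' = P − 2t·n = (-149, 148, 135) − (-10/21)·(-16, -13, -4) = (-3289/21, 2978/21, 2795/21).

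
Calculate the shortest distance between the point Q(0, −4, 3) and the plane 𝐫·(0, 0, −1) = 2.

d = |(-1)·3 − 2| / √(0 + 0 + 1) = |-5| / 1 = 5.

5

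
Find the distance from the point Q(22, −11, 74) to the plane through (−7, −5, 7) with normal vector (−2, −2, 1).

7

The plane has equation n·(r − (−7, −5, 7)) = 0, i.e. n·r = 31.
Then n·(22, −11, 74) − 31 = 21.
|n| = √(4 + 4 + 1) = 3, so the distance is |21|/3 = 7.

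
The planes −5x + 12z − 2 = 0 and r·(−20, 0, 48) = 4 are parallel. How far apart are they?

1/13

Divide the second equation by 4 to match normals: −5x + 12z = 1.
With common normal n = (−5, 0, 12) (|n| = 13), the distance is |2 − 1|/|n| = 1/13.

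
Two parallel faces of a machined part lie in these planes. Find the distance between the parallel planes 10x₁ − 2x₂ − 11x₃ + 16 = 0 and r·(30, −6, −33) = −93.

1

Divide the second equation by 3 to match normals: 10x₁ − 2x₂ − 11x₃ = -31.
Both planes have normal n = (10, −2, −11), |n| = 15. Any point on the first plane is at distance |(-31) − (-16)|/|n| = 15/15 = 1 from the second.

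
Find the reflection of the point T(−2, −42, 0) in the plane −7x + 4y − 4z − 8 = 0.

n = (−7, 4, −4), |n|² = 81, n·T − 8 = -162, so t = -162/81 = -2.
Foot F = T − (-2)·n = (−16, −34, −8); the reflection is 2F − T = (−30, −26, −16).

(-30, -26, -16)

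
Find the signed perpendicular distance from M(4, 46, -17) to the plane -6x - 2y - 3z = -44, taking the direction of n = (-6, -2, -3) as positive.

-3

n·M − (-44) = -21.
|n| = 7, so the signed distance is -21/7 = -3.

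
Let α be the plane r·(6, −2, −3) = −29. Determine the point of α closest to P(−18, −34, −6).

The perpendicular from P has direction n = (6, −2, −3): r = (−18, −34, −6) + μ(6, −2, −3).
Substitute into the plane: n·(P + μn) = -29 gives -22 + 49μ = -29, so μ = -1/7.
Foot = (−18, −34, −6) + (-1/7)·(6, −2, −3) = (−132/7, −236/7, −39/7).

(-132/7, -236/7, -39/7)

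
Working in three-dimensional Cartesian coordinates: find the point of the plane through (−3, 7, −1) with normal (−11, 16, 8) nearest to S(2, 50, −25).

n = (−11, 16, 8), |n|² = 441, and n·S − 137 = 441.
t = 441/441 = 1, so the foot is S − t·n = (2, 50, −25) − 1·(−11, 16, 8) = (13, 34, −33).

(13, 34, -33)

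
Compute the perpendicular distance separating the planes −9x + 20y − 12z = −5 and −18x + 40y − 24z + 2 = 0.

Divide the second equation by 2 to match normals: −9x + 20y − 12z = -1.
Both planes have normal n = (−9, 20, −12), |n| = 25. Any point on the first plane is at distance |(-1) − (-5)|/|n| = 4/25 from the second.

4/25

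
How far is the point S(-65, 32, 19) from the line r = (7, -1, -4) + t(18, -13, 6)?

Direction vector d = (18, -13, 6).
AP = (-72, 33, 23); AP·d = -1587, |AP|² = 6802, |d|² = 529.
distance² = |AP|² − (AP·d)²/|d|² = 6802 − 2518569/529 = 2041, so the distance is √2041.

√2041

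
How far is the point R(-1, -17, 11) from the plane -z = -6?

5

n = (0, 0, -1); n·P − (-6) = -5; |n| = 1; distance = 5/1 = 5.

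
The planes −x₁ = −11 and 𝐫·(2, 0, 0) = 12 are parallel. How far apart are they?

Divide the second equation by -2 to match normals: −x₁ = -6.
Both planes have normal n = (−1, 0, 0), |n| = 1. Any point on the first plane is at distance |(-6) − (-11)|/|n| = 5/1 = 5 from the second.

5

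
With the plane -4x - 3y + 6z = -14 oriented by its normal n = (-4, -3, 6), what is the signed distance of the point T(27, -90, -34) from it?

-28√61/61

n·T − (-14) = -28.
|n| = √61, so the signed distance is -28√61/61.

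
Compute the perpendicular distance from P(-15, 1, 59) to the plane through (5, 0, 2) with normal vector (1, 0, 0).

The plane has equation n·(r − (5, 0, 2)) = 0, i.e. n·r = 5.
Then n·(-15, 1, 59) - 5 = -20.
|n| = √(1 + 0 + 0) = 1, so the distance is |-20|/1 = 20.

20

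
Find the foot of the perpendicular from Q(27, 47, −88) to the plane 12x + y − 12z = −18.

(-33, 42, -28)

The perpendicular from Q has direction n = (12, 1, −12): r = (27, 47, −88) + μ(12, 1, −12).
Substitute into the plane: n·(Q + μn) = -18 gives 1427 + 289μ = -18, so μ = -5.
Foot = (27, 47, −88) + (-5)·(12, 1, −12) = (−33, 42, −28).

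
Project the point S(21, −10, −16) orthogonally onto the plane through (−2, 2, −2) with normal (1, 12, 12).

(22, 2, -4)

n = (1, 12, 12), |n|² = 289, and n·S − (-2) = -289.
t = -289/289 = -1, so the foot is S − t·n = (21, −10, −16) − (-1)·(1, 12, 12) = (22, 2, −4).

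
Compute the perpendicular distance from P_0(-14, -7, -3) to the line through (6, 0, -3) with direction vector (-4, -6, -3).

Direction vector d = (-4, -6, -3).
AP = (-20, -7, 0); AP·d = 122, |AP|² = 449, |d|² = 61.
distance² = |AP|² − (AP·d)²/|d|² = 449 − 14884/61 = 205, so the distance is √205.

√205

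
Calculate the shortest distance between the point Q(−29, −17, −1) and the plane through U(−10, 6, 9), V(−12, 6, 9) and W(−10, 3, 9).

10

UV = (−2, 0, 0) and UW = (0, −3, 0), so a normal is n = UV × UW = (0, 0, 6).
Then n·(−29, −17, −1) − 54 = −60.
|n| = √(0 + 0 + 36) = 6, so the distance is |-60|/6 = 10.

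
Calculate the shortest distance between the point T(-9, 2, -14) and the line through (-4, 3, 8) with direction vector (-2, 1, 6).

√141

Direction vector d = (-2, 1, 6).
AP = (-5, -1, -22); AP·d = -123, |AP|² = 510, |d|² = 41.
distance² = |AP|² − (AP·d)²/|d|² = 510 − 15129/41 = 141, so the distance is √141.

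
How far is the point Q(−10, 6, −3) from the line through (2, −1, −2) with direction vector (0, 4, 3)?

13

Direction vector d = (0, 4, 3).
AP = (−12, 7, −1); AP·d = 25, |AP|² = 194, |d|² = 25.
distance² = |AP|² − (AP·d)²/|d|² = 194 − 625/25 = 169, so the distance is 13.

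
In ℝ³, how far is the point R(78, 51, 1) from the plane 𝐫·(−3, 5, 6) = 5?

n = (−3, 5, 6); n·P − 5 = 22; |n| = √70; distance = 22/√70.

22/√70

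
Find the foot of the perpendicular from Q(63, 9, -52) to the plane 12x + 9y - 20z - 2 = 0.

(27, -18, 8)

n = (12, 9, -20), |n|² = 625, and n·Q − 2 = 1875.
t = 1875/625 = 3, so the foot is Q − t·n = (63, 9, -52) − 3·(12, 9, -20) = (27, -18, 8).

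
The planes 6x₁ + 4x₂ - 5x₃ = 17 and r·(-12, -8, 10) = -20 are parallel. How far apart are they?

√77/11

Divide the second equation by -2 to match normals: 6x₁ + 4x₂ - 5x₃ = 10.
With common normal n = (6, 4, -5) (|n| = √77), the distance is |17 − 10|/|n| = 7/√77.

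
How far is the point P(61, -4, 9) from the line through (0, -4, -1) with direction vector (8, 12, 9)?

Direction vector d = (8, 12, 9).
AP = (61, 0, 10); AP·d = 578, |AP|² = 3821, |d|² = 289.
distance² = |AP|² − (AP·d)²/|d|² = 3821 − 334084/289 = 2665, so the distance is √2665.

√2665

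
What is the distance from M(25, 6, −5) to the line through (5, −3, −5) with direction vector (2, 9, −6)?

6√10

Direction vector d = (2, 9, −6).
AP = (20, 9, 0), and AP × d = (−54, 120, 162).
|AP × d|² = 43560 and |d|² = 121, so the distance is √(43560/121) = √360 = 6√10.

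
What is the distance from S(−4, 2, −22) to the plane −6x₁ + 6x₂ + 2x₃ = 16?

12/√19

Normal vector n = (−6, 6, 2), and n·(−4, 2, −22) − 16 = −24.
|n| = √(36 + 36 + 4) = 2√19, so the distance is |-24|/(2√19) = 12/√19.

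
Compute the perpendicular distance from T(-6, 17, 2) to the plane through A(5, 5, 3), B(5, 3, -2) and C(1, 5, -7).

AB = (0, -2, -5) and AC = (-4, 0, -10), so a normal is n = AB × AC = (20, 20, -8).
d = |20·(-6) + 20·17 + (-8)·2 − 176| / √(400 + 400 + 64) = |28| / (12√6) = 7/(3√6).

7/(3√6)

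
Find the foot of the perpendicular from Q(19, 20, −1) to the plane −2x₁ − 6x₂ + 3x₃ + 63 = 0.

The perpendicular from Q has direction n = (−2, −6, 3): r = (19, 20, −1) + t(−2, −6, 3).
Substitute into the plane: n·(Q + tn) = -63 gives -161 + 49t = -63, so t = 2.
Foot = (19, 20, −1) + 2·(−2, −6, 3) = (15, 8, 5).

(15, 8, 5)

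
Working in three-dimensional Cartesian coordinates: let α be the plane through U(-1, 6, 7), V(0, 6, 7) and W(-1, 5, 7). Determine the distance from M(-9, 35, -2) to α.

UV = (1, 0, 0) and UW = (0, -1, 0), so a normal is n = UV × UW = (0, 0, -1).
n = (0, 0, -1); n·P − (-7) = 9; |n| = 1; distance = 9/1 = 9.

9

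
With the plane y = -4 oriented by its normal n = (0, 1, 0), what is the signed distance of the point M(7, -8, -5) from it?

-4

n·M − (-4) = -4.
|n| = 1, so the signed distance is -4/1 = -4.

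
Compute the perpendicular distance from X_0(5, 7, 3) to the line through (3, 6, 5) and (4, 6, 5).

√5

A direction vector is d = (1, 0, 0).
AP = (2, 1, −2), and AP × d = (0, −2, −1).
|AP × d|² = 5 and |d|² = 1, so the distance is √5.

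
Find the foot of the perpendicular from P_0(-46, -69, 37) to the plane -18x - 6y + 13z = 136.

(8, -51, -2)

n = (-18, -6, 13), |n|² = 529, and n·P_0 − 136 = 1587.
t = 1587/529 = 3, so the foot is P_0 − t·n = (-46, -69, 37) − 3·(-18, -6, 13) = (8, -51, -2).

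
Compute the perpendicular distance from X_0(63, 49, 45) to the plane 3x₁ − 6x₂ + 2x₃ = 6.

d = |3·63 + (-6)·49 + 2·45 − 6| / √(9 + 36 + 4) = |-21| / 7 = 3.

3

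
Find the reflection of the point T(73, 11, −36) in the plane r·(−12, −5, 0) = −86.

n = (−12, −5, 0), |n|² = 169, n·T − (-86) = -845, so t = -845/169 = -5.
Foot F = T − (-5)·n = (13, −14, −36); the reflection is 2F − T = (−47, −39, −36).

(-47, -39, -36)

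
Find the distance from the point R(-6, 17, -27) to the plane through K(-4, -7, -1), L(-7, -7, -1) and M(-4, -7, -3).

KL = (-3, 0, 0) and KM = (0, 0, -2), so a normal is n = KL × KM = (0, -6, 0).
Then n·(-6, 17, -27) - 42 = -144.
|n| = √(0 + 36 + 0) = 6, so the distance is |-144|/6 = 24.

24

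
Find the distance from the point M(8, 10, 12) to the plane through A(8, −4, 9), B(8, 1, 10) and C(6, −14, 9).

AB = (0, 5, 1) and AC = (−2, −10, 0), so a normal is n = AB × AC = (10, −2, 10).
Then n·(8, 10, 12) − 178 = 2.
|n| = √(100 + 4 + 100) = 2√51, so the distance is |2|/(2√51) = √51/51.

√51/51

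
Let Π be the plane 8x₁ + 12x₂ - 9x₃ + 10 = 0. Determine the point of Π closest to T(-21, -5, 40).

The perpendicular from T has direction n = (8, 12, -9): r = (-21, -5, 40) + μ(8, 12, -9).
Substitute into the plane: n·(T + μn) = -10 gives -588 + 289μ = -10, so μ = 2.
Foot = (-21, -5, 40) + 2·(8, 12, -9) = (-5, 19, 22).

(-5, 19, 22)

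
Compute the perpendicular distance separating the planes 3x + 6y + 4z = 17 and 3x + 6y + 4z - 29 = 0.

With common normal n = (3, 6, 4) (|n| = √61), the distance is |17 − 29|/|n| = 12/√61 = 12√61/61.

12/√61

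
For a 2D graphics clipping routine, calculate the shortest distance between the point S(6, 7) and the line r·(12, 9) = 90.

The normal to the line is n = (12, 9) with |n| = 15.
|n·S − 90| = |135 − 90| = 45, so the distance is 45/15 = 3.

3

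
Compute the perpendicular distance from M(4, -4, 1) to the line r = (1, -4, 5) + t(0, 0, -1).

Direction vector d = (0, 0, -1).
AP = (3, 0, -4); AP·d = 4, |AP|² = 25, |d|² = 1.
distance² = |AP|² − (AP·d)²/|d|² = 25 − 16/1 = 9, so the distance is 3.

3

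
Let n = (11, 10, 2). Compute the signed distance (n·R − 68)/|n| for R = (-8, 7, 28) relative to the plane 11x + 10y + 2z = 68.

-2

n·R − 68 = -30.
|n| = 15, so the signed distance is -30/15 = -2.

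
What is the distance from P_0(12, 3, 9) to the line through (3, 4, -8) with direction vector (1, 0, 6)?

Direction vector d = (1, 0, 6).
AP = (9, -1, 17), and AP × d = (-6, -37, 1).
|AP × d|² = 1406 and |d|² = 37, so the distance is √(1406/37) = √38.

√38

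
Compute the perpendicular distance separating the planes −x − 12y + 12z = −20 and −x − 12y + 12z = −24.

4/17

Both planes have normal n = (−1, −12, 12), |n| = 17. Any point on the first plane is at distance |(-24) − (-20)|/|n| = 4/17 from the second.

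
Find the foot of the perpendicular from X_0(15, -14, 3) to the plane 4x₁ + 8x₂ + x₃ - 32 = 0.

n = (4, 8, 1), |n|² = 81, and n·X_0 − 32 = -81.
t = -81/81 = -1, so the foot is X_0 − t·n = (15, -14, 3) − (-1)·(4, 8, 1) = (19, -6, 4).

(19, -6, 4)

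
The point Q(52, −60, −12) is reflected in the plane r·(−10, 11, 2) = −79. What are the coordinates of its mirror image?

n = (−10, 11, 2), |n|² = 225, n·Q − (-79) = -1125, so t = -1125/225 = -5.
Foot F = Q − (-5)·n = (2, −5, −2); the reflection is 2F − Q = (−48, 50, 8).

(-48, 50, 8)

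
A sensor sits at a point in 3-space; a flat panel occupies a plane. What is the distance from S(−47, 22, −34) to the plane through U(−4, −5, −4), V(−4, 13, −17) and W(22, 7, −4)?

3

UV = (0, 18, −13) and UW = (26, 12, 0), so a normal is n = UV × UW = (156, −338, −468).
d = |156·(-47) + (-338)·22 + (-468)·(-34) − 2938| / √(24336 + 114244 + 219024) = |-1794| / 598 = 3.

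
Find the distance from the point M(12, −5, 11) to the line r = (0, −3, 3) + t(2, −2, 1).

2√17

Direction vector d = (2, −2, 1).
AP = (12, −2, 8), and AP × d = (14, 4, −20).
|AP × d|² = 612 and |d|² = 9, so the distance is √(612/9) = √68 = 2√17.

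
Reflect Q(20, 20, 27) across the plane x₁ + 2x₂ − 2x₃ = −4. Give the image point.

n = (1, 2, −2), |n|² = 9, n·Q − (-4) = 10, so t = 10/9.
Foot F = Q − (10/9)·n = (170/9, 160/9, 263/9); the reflection is 2F − Q = (160/9, 140/9, 283/9).

(160/9, 140/9, 283/9)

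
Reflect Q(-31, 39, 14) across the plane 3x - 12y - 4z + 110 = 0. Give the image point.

(-13, -33, -10)

n = (3, -12, -4), |n|² = 169, n·Q − (-110) = -507, so t = -507/169 = -3.
Foot F = Q − (-3)·n = (-22, 3, 2); the reflection is 2F − Q = (-13, -33, -10).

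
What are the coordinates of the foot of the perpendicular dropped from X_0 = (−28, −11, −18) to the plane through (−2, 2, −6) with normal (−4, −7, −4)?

(-16, 10, -6)

n = (−4, −7, −4), |n|² = 81, and n·X_0 − 18 = 243.
t = 243/81 = 3, so the foot is X_0 − t·n = (−28, −11, −18) − 3·(−4, −7, −4) = (−16, 10, −6).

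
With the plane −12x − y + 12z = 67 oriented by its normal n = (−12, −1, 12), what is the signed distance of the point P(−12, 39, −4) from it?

-10/17

n·P − 67 = -10.
|n| = 17, so the signed distance is -10/17.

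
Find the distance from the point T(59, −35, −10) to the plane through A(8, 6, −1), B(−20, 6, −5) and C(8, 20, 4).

AB = (−28, 0, −4) and AC = (0, 14, 5), so a normal is n = AB × AC = (56, 140, −392).
Then n·(59, −35, −10) − 1680 = 644.
|n| = √(3136 + 19600 + 153664) = 420, so the distance is |644|/420 = 23/15.

23/15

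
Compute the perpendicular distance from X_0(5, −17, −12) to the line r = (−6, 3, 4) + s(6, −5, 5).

√691

Direction vector d = (6, −5, 5).
AP = (11, −20, −16); AP·d = 86, |AP|² = 777, |d|² = 86.
distance² = |AP|² − (AP·d)²/|d|² = 777 − 7396/86 = 691, so the distance is √691.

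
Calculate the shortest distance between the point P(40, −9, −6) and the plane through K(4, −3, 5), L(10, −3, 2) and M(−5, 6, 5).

4√6/3

KL = (6, 0, −3) and KM = (−9, 9, 0), so a normal is n = KL × KM = (27, 27, 54).
n = (27, 27, 54); n·P − 297 = 216; |n| = 27√6; distance = 216/(27√6) = 8/√6.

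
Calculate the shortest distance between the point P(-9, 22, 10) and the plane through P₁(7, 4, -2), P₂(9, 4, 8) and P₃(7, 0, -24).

P₁P₂ = (2, 0, 10) and P₁P₃ = (0, -4, -22), so a normal is n = P₁P₂ × P₁P₃ = (40, 44, -8).
Then n·(-9, 22, 10) - 472 = 56.
|n| = √(1600 + 1936 + 64) = 60, so the distance is |56|/60 = 14/15.

14/15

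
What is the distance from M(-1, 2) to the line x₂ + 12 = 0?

14

The normal to the line is n = (0, 1) with |n| = 1.
|n·M − (-12)| = |2 − (-12)| = 14, so the distance is 14/1 = 14.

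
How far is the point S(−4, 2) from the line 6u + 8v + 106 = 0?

d = |6·(-4) + 8·2 − (-106)| / √(36 + 64) = |98|/10 = 49/5.

49/5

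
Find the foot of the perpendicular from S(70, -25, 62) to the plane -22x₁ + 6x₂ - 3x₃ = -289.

The perpendicular from S has direction n = (-22, 6, -3): r = (70, -25, 62) + λ(-22, 6, -3).
Substitute into the plane: n·(S + λn) = -289 gives -1876 + 529λ = -289, so λ = 3.
Foot = (70, -25, 62) + 3·(-22, 6, -3) = (4, -7, 53).

(4, -7, 53)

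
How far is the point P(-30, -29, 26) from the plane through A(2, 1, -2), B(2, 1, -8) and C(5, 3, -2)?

AB = (0, 0, -6) and AC = (3, 2, 0), so a normal is n = AB × AC = (12, -18, 0).
d = |12·(-30) + (-18)·(-29) − 6| / √(144 + 324 + 0) = |156| / (6√13) = 2√13.

2√13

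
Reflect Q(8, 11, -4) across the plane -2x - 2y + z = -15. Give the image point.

n = (-2, -2, 1), |n|² = 9, n·Q − (-15) = -27, so t = -27/9 = -3.
Foot F = Q − (-3)·n = (2, 5, -1); the reflection is 2F − Q = (-4, -1, 2).

(-4, -1, 2)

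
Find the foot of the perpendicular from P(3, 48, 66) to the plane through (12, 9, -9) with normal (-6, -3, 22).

The perpendicular from P has direction n = (-6, -3, 22): r = (3, 48, 66) + t(-6, -3, 22).
Substitute into the plane: n·(P + tn) = -297 gives 1290 + 529t = -297, so t = -3.
Foot = (3, 48, 66) + (-3)·(-6, -3, 22) = (21, 57, 0).

(21, 57, 0)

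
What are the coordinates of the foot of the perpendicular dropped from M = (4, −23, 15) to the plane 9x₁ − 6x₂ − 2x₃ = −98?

n = (9, −6, −2), |n|² = 121, and n·M − (-98) = 242.
t = 242/121 = 2, so the foot is M − t·n = (4, −23, 15) − 2·(9, −6, −2) = (−14, −11, 19).

(-14, -11, 19)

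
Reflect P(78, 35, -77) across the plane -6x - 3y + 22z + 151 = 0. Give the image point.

n = (-6, -3, 22), |n|² = 529, n·P − (-151) = -2116, so t = -2116/529 = -4.
Foot F = P − (-4)·n = (54, 23, 11); the reflection is 2F − P = (30, 11, 99).

(30, 11, 99)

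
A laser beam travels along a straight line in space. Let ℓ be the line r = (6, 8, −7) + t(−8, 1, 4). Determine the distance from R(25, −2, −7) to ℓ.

√137

Direction vector d = (−8, 1, 4).
AP = (19, −10, 0), and AP × d = (−40, −76, −61).
|AP × d|² = 11097 and |d|² = 81, so the distance is √(11097/81) = √137.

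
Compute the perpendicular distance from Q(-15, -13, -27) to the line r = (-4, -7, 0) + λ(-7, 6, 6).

3√85

Direction vector d = (-7, 6, 6).
AP = (-11, -6, -27), and AP × d = (126, 255, -108).
|AP × d|² = 92565 and |d|² = 121, so the distance is √(92565/121) = √765 = 3√85.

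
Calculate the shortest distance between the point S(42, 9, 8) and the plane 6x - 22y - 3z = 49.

n = (6, -22, -3); n·P − 49 = -19; |n| = 23; distance = 19/23.

19/23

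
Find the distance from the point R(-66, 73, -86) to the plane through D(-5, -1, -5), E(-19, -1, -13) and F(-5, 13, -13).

3

DE = (-14, 0, -8) and DF = (0, 14, -8), so a normal is n = DE × DF = (112, -112, -196).
n = (112, -112, -196); n·P − 532 = 756; |n| = 252; distance = 756/252 = 3.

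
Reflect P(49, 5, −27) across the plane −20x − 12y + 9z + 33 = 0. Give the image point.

n = (−20, −12, 9), |n|² = 625, n·P − (-33) = -1250, so t = -1250/625 = -2.
Foot F = P − (-2)·n = (9, −19, −9); the reflection is 2F − P = (−31, −43, 9).

(-31, -43, 9)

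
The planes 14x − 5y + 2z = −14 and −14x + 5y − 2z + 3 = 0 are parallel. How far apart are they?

Divide the second equation by -1 to match normals: 14x − 5y + 2z = 3.
With common normal n = (14, −5, 2) (|n| = 15), the distance is |(-14) − 3|/|n| = 17/15.

17/15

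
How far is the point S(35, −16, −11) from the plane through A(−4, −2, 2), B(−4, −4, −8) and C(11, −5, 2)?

AB = (0, −2, −10) and AC = (15, −3, 0), so a normal is n = AB × AC = (−30, −150, 30).
Then n·(35, −16, −11) − 480 = 540.
|n| = √(900 + 22500 + 900) = 90√3, so the distance is |540|/(90√3) = 2√3.

2√3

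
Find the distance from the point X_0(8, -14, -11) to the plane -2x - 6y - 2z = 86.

Normal vector n = (-2, -6, -2), and n·(8, -14, -11) - 86 = 4.
|n| = √(4 + 36 + 4) = 2√11, so the distance is |4|/(2√11) = 2/√11.

2/√11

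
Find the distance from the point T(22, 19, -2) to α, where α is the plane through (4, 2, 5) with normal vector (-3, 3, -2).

√22/2

The plane has equation n·(r − (4, 2, 5)) = 0, i.e. n·r = -16.
Then n·(22, 19, -2) - (-16) = 11.
|n| = √(9 + 9 + 4) = √22, so the distance is |11|/√22 = √22/2.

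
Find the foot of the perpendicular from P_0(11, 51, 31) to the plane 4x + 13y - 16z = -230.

(7, 38, 47)

n = (4, 13, -16), |n|² = 441, and n·P_0 − (-230) = 441.
t = 441/441 = 1, so the foot is P_0 − t·n = (11, 51, 31) − 1·(4, 13, -16) = (7, 38, 47).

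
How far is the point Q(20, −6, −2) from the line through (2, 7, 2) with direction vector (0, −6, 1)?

19

Direction vector d = (0, −6, 1).
AP = (18, −13, −4); AP·d = 74, |AP|² = 509, |d|² = 37.
distance² = |AP|² − (AP·d)²/|d|² = 509 − 5476/37 = 361, so the distance is 19.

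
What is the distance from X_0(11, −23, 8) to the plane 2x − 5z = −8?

Normal vector n = (2, 0, −5), and n·(11, −23, 8) − (−8) = −10.
|n| = √(4 + 0 + 25) = √29, so the distance is |-10|/√29 = 10√29/29.

10/√29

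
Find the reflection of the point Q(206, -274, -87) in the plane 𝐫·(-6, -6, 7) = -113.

With n = (-6, -6, 7), the signed offset is (n·Q − (-113))/|n|² = -88/121 = -8/11.
Q' = Q − 2t·n = (206, -274, -87) − (-16/11)·(-6, -6, 7) = (2170/11, -3110/11, -845/11).

(2170/11, -3110/11, -845/11)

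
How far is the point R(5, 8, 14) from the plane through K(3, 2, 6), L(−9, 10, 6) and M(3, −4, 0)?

√22/11

KL = (−12, 8, 0) and KM = (0, −6, −6), so a normal is n = KL × KM = (−48, −72, 72).
n = (−48, −72, 72); n·P − 144 = 48; |n| = 24√22; distance = 48/(24√22) = √22/11.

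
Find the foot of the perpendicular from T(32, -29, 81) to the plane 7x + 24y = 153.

(39, -5, 81)

n = (7, 24, 0), |n|² = 625, and n·T − 153 = -625.
t = -625/625 = -1, so the foot is T − t·n = (32, -29, 81) − (-1)·(7, 24, 0) = (39, -5, 81).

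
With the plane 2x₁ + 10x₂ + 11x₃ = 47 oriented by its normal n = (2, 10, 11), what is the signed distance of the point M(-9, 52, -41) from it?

n·M − 47 = 4.
|n| = 15, so the signed distance is 4/15.

4/15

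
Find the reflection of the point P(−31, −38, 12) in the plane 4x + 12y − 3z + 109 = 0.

n = (4, 12, −3), |n|² = 169, n·P − (-109) = -507, so t = -507/169 = -3.
Foot F = P − (-3)·n = (−19, −2, 3); the reflection is 2F − P = (−7, 34, −6).

(-7, 34, -6)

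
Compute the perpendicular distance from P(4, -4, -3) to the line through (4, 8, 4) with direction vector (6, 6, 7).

6√2

Direction vector d = (6, 6, 7).
AP = (0, -12, -7); AP·d = -121, |AP|² = 193, |d|² = 121.
distance² = |AP|² − (AP·d)²/|d|² = 193 − 14641/121 = 72, so the distance is 6√2.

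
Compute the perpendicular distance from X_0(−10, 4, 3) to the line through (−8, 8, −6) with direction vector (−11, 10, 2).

√101

Direction vector d = (−11, 10, 2).
AP = (−2, −4, 9); AP·d = 0, |AP|² = 101, |d|² = 225.
distance² = |AP|² − (AP·d)²/|d|² = 101 − 0/225 = 101, so the distance is √101.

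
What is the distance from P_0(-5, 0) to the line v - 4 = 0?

The normal to the line is n = (0, 1) with |n| = 1.
|n·P_0 − 4| = |0 − 4| = 4, so the distance is 4/1 = 4.

4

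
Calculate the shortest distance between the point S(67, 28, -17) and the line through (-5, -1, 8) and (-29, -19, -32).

A direction vector is d = (-24, -18, -40).
AP = (72, 29, -25), and AP × d = (-1610, 3480, -600).
|AP × d|² = 15062500 and |d|² = 2500, so the distance is √(15062500/2500) = √6025 = 5√241.

5√241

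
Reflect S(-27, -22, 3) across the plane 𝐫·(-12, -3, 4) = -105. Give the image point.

With n = (-12, -3, 4), the signed offset is (n·S − (-105))/|n|² = 507/169 = 3.
S' = S − 2t·n = (-27, -22, 3) − 6·(-12, -3, 4) = (45, -4, -21).

(45, -4, -21)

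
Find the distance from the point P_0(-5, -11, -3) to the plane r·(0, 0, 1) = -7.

4

n = (0, 0, 1); n·P − (-7) = 4; |n| = 1; distance = 4/1 = 4.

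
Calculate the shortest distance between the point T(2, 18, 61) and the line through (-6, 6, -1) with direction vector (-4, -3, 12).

Direction vector d = (-4, -3, 12).
AP = (8, 12, 62), and AP × d = (330, -344, 24).
|AP × d|² = 227812 and |d|² = 169, so the distance is √(227812/169) = √1348 = 2√337.

2√337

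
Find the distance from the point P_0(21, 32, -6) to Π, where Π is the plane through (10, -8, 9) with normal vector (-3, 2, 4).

The plane has equation n·(r − (10, -8, 9)) = 0, i.e. n·r = -10.
n = (-3, 2, 4); n·P − (-10) = -13; |n| = √29; distance = 13/√29 = 13√29/29.

13/√29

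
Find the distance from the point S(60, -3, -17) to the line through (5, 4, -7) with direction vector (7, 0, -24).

Direction vector d = (7, 0, -24).
AP = (55, -7, -10), and AP × d = (168, 1250, 49).
|AP × d|² = 1593125 and |d|² = 625, so the distance is √(1593125/625) = √2549.

√2549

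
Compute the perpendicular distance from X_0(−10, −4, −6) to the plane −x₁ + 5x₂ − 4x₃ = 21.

d = |(-1)·(-10) + 5·(-4) + (-4)·(-6) − 21| / √(1 + 25 + 16) = |-7| / √42 = 7/√42.

7/√42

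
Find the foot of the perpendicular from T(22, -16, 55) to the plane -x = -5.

(5, -16, 55)

n = (-1, 0, 0), |n|² = 1, and n·T − (-5) = -17.
t = -17/1 = -17, so the foot is T − t·n = (22, -16, 55) − (-17)·(-1, 0, 0) = (5, -16, 55).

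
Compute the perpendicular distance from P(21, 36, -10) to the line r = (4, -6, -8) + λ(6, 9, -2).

Direction vector d = (6, 9, -2).
AP = (17, 42, -2), and AP × d = (-66, 22, -99).
|AP × d|² = 14641 and |d|² = 121, so the distance is √(14641/121) = √121 = 11.

11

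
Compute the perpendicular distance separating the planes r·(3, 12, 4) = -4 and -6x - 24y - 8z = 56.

24/13

Divide the second equation by -2 to match normals: 3x + 12y + 4z = -28.
With common normal n = (3, 12, 4) (|n| = 13), the distance is |(-4) − (-28)|/|n| = 24/13.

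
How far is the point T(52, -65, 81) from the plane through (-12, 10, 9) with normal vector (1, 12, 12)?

28/17

The plane has equation n·(r − (-12, 10, 9)) = 0, i.e. n·r = 216.
d = |1·52 + 12·(-65) + 12·81 − 216| / √(1 + 144 + 144) = |28| / 17 = 28/17.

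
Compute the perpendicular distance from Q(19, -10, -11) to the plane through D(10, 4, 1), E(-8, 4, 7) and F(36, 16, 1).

20/23

DE = (-18, 0, 6) and DF = (26, 12, 0), so a normal is n = DE × DF = (-72, 156, -216).
d = |(-72)·19 + 156·(-10) + (-216)·(-11) − (-312)| / √(5184 + 24336 + 46656) = |-240| / 276 = 20/23.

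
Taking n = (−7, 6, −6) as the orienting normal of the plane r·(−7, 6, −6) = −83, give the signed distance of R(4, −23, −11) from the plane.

-17/11

n·R − (-83) = -17.
|n| = 11, so the signed distance is -17/11.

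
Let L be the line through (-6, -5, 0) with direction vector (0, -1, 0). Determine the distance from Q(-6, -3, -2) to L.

Direction vector d = (0, -1, 0).
AP = (0, 2, -2), and AP × d = (-2, 0, 0).
|AP × d|² = 4 and |d|² = 1, so the distance is √4 = 2.

2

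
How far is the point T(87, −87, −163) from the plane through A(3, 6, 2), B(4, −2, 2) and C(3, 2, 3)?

9

AB = (1, −8, 0) and AC = (0, −4, 1), so a normal is n = AB × AC = (−8, −1, −4).
d = |(-8)·87 + (-1)·(-87) + (-4)·(-163) − (-38)| / √(64 + 1 + 16) = |81| / 9 = 9.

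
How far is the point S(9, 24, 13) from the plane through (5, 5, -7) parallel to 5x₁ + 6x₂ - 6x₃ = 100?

Parallel planes share the normal n = (5, 6, -6); since (5, 5, -7) lies on the plane, its equation is 5x₁ + 6x₂ - 6x₃ = 97.
n = (5, 6, -6); n·P − 97 = 14; |n| = √97; distance = 14/√97.

14/√97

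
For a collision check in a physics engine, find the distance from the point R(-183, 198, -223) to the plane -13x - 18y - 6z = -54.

9

n = (-13, -18, -6); n·P − (-54) = 207; |n| = 23; distance = 207/23 = 9.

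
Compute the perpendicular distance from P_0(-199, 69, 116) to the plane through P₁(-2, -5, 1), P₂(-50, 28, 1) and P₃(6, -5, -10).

3

P₁P₂ = (-48, 33, 0) and P₁P₃ = (8, 0, -11), so a normal is n = P₁P₂ × P₁P₃ = (-363, -528, -264).
n = (-363, -528, -264); n·P − 3102 = 2079; |n| = 693; distance = 2079/693 = 3.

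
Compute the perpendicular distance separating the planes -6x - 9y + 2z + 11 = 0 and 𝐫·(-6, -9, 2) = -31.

Both planes have normal n = (-6, -9, 2), |n| = 11. Any point on the first plane is at distance |(-31) − (-11)|/|n| = 20/11 from the second.

20/11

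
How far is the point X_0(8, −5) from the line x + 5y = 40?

d = |1·8 + 5·(-5) − 40| / √(1 + 25) = |-57|/√26 = 57√26/26.

57√26/26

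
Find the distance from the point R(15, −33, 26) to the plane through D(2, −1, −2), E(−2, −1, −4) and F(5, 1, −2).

DE = (−4, 0, −2) and DF = (3, 2, 0), so a normal is n = DE × DF = (4, −6, −8).
d = |4·15 + (-6)·(-33) + (-8)·26 − 30| / √(16 + 36 + 64) = |20| / (2√29) = 10/√29.

10/√29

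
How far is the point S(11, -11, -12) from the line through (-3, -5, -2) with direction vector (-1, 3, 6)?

2√37

Direction vector d = (-1, 3, 6).
AP = (14, -6, -10); AP·d = -92, |AP|² = 332, |d|² = 46.
distance² = |AP|² − (AP·d)²/|d|² = 332 − 8464/46 = 148, so the distance is 2√37.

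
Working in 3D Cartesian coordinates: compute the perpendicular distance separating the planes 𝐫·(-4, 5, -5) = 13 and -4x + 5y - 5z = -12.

25√66/66

Both planes have normal n = (-4, 5, -5), |n| = √66. Any point on the first plane is at distance |(-12) − 13|/|n| = 25/√66 = 25√66/66 from the second.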